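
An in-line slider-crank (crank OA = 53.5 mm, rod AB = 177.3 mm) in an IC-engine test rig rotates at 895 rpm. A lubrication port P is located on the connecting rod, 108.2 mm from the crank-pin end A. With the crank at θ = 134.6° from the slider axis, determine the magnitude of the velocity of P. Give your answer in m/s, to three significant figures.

3.39

ω = 93.72 rad/s.  Crank-pin speed |V_A| = rω = 5.0142 m/s, perpendicular to OA.
Rod angle: sinφ = −(r/L) sinθ ⇒ φ = -12.407°; ω_rod = −rω cosθ/√(L²−r²sin²θ) = +20.333 rad/s.
V_P = V_A + ω_rod × AP, with AP = 0.1082 m along the rod.
Components: V_Px = −rω sinθ − a·ω_rod·sinφ = -3.0976 m/s;  V_Py = rω cosθ + a·ω_rod·cosφ = -1.3722 m/s.
|V_P| = √(V_Px² + V_Py²) = 3.3879 m/s.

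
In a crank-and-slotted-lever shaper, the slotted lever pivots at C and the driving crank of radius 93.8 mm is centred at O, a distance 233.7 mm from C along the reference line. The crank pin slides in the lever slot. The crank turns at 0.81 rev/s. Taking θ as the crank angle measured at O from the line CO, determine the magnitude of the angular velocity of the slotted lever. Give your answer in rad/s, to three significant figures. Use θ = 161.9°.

2.82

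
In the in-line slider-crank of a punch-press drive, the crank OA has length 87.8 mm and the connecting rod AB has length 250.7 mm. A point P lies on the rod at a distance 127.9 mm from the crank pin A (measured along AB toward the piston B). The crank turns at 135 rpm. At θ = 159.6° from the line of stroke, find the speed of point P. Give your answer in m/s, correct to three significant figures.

0.674

ω = 14.14 rad/s.  Crank-pin speed |V_A| = rω = 1.2412 m/s, perpendicular to OA.
Rod angle: sinφ = −(r/L) sinθ ⇒ φ = -7.012°; ω_rod = −rω cosθ/√(L²−r²sin²θ) = +4.6756 rad/s.
V_P = V_A + ω_rod × AP, with AP = 0.1279 m along the rod.
Components: V_Px = −rω sinθ − a·ω_rod·sinφ = -0.35966 m/s;  V_Py = rω cosθ + a·ω_rod·cosφ = -0.56986 m/s.
|V_P| = √(V_Px² + V_Py²) = 0.67387 m/s.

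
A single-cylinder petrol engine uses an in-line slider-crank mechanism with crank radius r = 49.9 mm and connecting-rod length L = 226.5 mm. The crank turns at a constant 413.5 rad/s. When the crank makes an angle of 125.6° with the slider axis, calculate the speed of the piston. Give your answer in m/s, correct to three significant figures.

14.6

ω = 413.5 rad/s
For an in-line slider-crank, x = r cosθ + √(L² − r² sin²θ), so v = −rω sinθ·[1 + r cosθ/√(L² − r² sin²θ)].
With r = 0.0499 m, L = 0.2265 m, θ = 125.6°: √(L² − r² sin²θ) = 0.22284 m.
v = −0.0499·413.5·0.81310·[1 + 0.0499·-0.58212/0.22284] = -14.59 m/s.
|v| = 14.59 m/s.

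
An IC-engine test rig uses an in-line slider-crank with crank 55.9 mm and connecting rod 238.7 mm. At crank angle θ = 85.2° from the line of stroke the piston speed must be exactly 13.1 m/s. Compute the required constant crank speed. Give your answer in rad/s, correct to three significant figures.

For an in-line slider-crank, |v_piston| = rω|sinθ|·[1 + r cosθ/√(L² − r² sin²θ)].
With r = 0.0559 m, L = 0.2387 m, θ = 85.2°: the bracketed kinematic factor |dx/dθ| = 0.056827 m.
ω = v/|dx/dθ| = 13.1/0.056827 = 230.53 rad/s.

231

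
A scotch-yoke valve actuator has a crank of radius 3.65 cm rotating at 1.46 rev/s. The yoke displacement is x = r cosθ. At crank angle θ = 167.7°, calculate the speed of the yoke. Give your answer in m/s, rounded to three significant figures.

ω = 9.173 rad/s (from 1.46 rev/s).
x = r cosθ ⇒ ẋ = −rω sinθ.
|v| = rω|sinθ| = 0.0365·9.173·|sin 167.7°| = 0.071329 m/s.

0.0713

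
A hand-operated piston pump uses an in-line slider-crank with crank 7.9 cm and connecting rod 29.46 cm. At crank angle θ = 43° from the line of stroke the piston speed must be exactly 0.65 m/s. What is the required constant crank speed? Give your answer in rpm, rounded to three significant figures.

For an in-line slider-crank, |v_piston| = rω|sinθ|·[1 + r cosθ/√(L² − r² sin²θ)].
With r = 0.079 m, L = 0.2946 m, θ = 43°: the bracketed kinematic factor |dx/dθ| = 0.064626 m.
ω = v/|dx/dθ| = 0.65/0.064626 = 10.058 rad/s.
N = 60ω/(2π) = 96.046 rpm.

96.0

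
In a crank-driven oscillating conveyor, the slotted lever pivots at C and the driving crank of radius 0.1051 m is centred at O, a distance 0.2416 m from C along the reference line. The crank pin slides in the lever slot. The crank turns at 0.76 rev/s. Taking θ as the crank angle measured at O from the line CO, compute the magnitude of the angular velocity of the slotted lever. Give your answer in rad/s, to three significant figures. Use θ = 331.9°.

ω = 4.775 rad/s (from 0.76 rev/s).
Crank pin A relative to C: A = (d + r cosθ, r sinθ); lever angle φ = atan2(r sinθ, d + r cosθ).
Differentiating tanφ: φ̇ = rω(d cosθ + r)/(d² + r² + 2dr cosθ).
d² + r² + 2dr cosθ = |CA|² = 0.114215 m²;  d cosθ + r = +0.31822 m.
|ω_lever| = |0.1051·4.775·+0.31822| / 0.114215 = 1.3983 rad/s.

1.40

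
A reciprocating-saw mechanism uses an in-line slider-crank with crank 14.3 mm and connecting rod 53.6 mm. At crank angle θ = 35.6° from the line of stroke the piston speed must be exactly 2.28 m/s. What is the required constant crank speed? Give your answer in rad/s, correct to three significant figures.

For an in-line slider-crank, |v_piston| = rω|sinθ|·[1 + r cosθ/√(L² − r² sin²θ)].
With r = 0.0143 m, L = 0.0536 m, θ = 35.6°: the bracketed kinematic factor |dx/dθ| = 0.010152 m.
ω = v/|dx/dθ| = 2.28/0.010152 = 224.58 rad/s.

225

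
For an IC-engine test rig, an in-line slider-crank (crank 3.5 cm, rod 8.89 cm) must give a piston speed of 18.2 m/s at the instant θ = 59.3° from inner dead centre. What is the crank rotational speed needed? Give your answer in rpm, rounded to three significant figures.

4760

For an in-line slider-crank, |v_piston| = rω|sinθ|·[1 + r cosθ/√(L² − r² sin²θ)].
With r = 0.035 m, L = 0.0889 m, θ = 59.3°: the bracketed kinematic factor |dx/dθ| = 0.036523 m.
ω = v/|dx/dθ| = 18.2/0.036523 = 498.31 rad/s.
N = 60ω/(2π) = 4758.5 rpm.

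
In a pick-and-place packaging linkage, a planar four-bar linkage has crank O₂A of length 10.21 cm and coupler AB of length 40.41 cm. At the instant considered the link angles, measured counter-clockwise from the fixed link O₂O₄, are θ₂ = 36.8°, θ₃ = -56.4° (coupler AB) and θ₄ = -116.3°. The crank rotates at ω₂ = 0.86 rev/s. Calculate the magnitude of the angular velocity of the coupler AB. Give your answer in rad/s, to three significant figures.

ω₂ = 5.404 rad/s (from 0.86 rev/s).
Differentiating the loop-closure r₂e^{iθ₂}+r₃e^{iθ₃}=r₁+r₄e^{iθ₄} gives r₂ω₂e^{iθ₂}+r₃ω₃e^{iθ₃}=r₄ω₄e^{iθ₄}.
Eliminating the other unknown: ω₃ = r₂ω₂ sin(θ₄−θ₂) / [r₃ sin(θ₃−θ₄)].
Numerator sine = -0.45243; denominator sine = +0.86515.
Result = 0.1021·5.404·(-0.45243) / (0.4041·(+0.86515)) = -0.71397 rad/s; magnitude 0.71397 rad/s.

0.714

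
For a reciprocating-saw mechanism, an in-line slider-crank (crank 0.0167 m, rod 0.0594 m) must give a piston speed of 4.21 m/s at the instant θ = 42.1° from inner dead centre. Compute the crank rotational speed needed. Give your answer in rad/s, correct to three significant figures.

For an in-line slider-crank, |v_piston| = rω|sinθ|·[1 + r cosθ/√(L² − r² sin²θ)].
With r = 0.0167 m, L = 0.0594 m, θ = 42.1°: the bracketed kinematic factor |dx/dθ| = 0.013574 m.
ω = v/|dx/dθ| = 4.21/0.013574 = 310.15 rad/s.

310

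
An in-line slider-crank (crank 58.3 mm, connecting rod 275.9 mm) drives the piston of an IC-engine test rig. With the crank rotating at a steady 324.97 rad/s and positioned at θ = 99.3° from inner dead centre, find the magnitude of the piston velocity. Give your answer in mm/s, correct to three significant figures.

ω = 325 rad/s
For an in-line slider-crank, x = r cosθ + √(L² − r² sin²θ), so v = −rω sinθ·[1 + r cosθ/√(L² − r² sin²θ)].
With r = 0.0583 m, L = 0.2759 m, θ = 99.3°: √(L² − r² sin²θ) = 0.26983 m.
v = −0.0583·325·0.98686·[1 + 0.0583·-0.16160/0.26983] = -18.044 m/s.
|v| = 18.044 m/s = 18044 mm/s.

18000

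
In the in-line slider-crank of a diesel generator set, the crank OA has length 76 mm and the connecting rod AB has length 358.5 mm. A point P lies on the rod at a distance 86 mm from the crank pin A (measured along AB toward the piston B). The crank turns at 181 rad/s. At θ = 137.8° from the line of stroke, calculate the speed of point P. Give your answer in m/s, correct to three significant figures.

ω = 181 rad/s.  Crank-pin speed |V_A| = rω = 13.756 m/s, perpendicular to OA.
Rod angle: sinφ = −(r/L) sinθ ⇒ φ = -8.187°; ω_rod = −rω cosθ/√(L²−r²sin²θ) = +28.718 rad/s.
V_P = V_A + ω_rod × AP, with AP = 0.086 m along the rod.
Components: V_Px = −rω sinθ − a·ω_rod·sinφ = -8.8885 m/s;  V_Py = rω cosθ + a·ω_rod·cosφ = -7.7459 m/s.
|V_P| = √(V_Px² + V_Py²) = 11.79 m/s.

11.8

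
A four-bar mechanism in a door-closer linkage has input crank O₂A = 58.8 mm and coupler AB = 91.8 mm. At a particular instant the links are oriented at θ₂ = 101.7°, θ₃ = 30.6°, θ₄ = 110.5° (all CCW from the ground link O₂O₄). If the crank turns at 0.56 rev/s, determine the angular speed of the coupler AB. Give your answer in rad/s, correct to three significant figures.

ω₂ = 3.519 rad/s (from 0.56 rev/s).
Differentiating the loop-closure r₂e^{iθ₂}+r₃e^{iθ₃}=r₁+r₄e^{iθ₄} gives r₂ω₂e^{iθ₂}+r₃ω₃e^{iθ₃}=r₄ω₄e^{iθ₄}.
Eliminating the other unknown: ω₃ = r₂ω₂ sin(θ₄−θ₂) / [r₃ sin(θ₃−θ₄)].
Numerator sine = +0.15299; denominator sine = -0.98450.
Result = 0.0588·3.519·(+0.15299) / (0.0918·(-0.98450)) = -0.35022 rad/s; magnitude 0.35022 rad/s.

0.350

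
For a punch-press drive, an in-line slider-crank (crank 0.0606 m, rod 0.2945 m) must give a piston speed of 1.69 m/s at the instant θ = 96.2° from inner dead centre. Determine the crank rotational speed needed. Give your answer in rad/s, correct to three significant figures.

28.7

For an in-line slider-crank, |v_piston| = rω|sinθ|·[1 + r cosθ/√(L² − r² sin²θ)].
With r = 0.0606 m, L = 0.2945 m, θ = 96.2°: the bracketed kinematic factor |dx/dθ| = 0.058878 m.
ω = v/|dx/dθ| = 1.69/0.058878 = 28.704 rad/s.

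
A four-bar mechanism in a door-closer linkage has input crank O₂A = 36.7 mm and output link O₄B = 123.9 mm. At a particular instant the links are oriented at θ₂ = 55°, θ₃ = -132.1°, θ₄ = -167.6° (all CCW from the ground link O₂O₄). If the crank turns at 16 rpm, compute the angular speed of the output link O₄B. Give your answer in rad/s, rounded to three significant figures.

ω₂ = 1.676 rad/s (from 16 rpm).
Differentiating the loop-closure r₂e^{iθ₂}+r₃e^{iθ₃}=r₁+r₄e^{iθ₄} gives r₂ω₂e^{iθ₂}+r₃ω₃e^{iθ₃}=r₄ω₄e^{iθ₄}.
Eliminating the other unknown: ω₄ = r₂ω₂ sin(θ₂−θ₃) / [r₄ sin(θ₄−θ₃)].
Numerator sine = -0.12360; denominator sine = -0.58070.
Result = 0.0367·1.676·(-0.12360) / (0.1239·(-0.58070)) = +0.10564 rad/s; magnitude 0.10564 rad/s.

0.106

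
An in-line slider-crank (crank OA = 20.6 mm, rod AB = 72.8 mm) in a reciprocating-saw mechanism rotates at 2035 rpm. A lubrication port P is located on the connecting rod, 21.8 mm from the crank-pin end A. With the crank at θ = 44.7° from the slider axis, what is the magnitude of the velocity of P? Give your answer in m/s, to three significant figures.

ω = 213.1 rad/s.  Crank-pin speed |V_A| = rω = 4.39 m/s, perpendicular to OA.
Rod angle: sinφ = −(r/L) sinθ ⇒ φ = -11.481°; ω_rod = −rω cosθ/√(L²−r²sin²θ) = -43.737 rad/s.
V_P = V_A + ω_rod × AP, with AP = 0.0218 m along the rod.
Components: V_Px = −rω sinθ − a·ω_rod·sinφ = -3.2776 m/s;  V_Py = rω cosθ + a·ω_rod·cosφ = +2.186 m/s.
|V_P| = √(V_Px² + V_Py²) = 3.9397 m/s.

3.94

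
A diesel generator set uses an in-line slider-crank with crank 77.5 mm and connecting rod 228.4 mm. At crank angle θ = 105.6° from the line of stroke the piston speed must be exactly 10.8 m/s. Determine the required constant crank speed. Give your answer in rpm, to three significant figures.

For an in-line slider-crank, |v_piston| = rω|sinθ|·[1 + r cosθ/√(L² − r² sin²θ)].
With r = 0.0775 m, L = 0.2284 m, θ = 105.6°: the bracketed kinematic factor |dx/dθ| = 0.067438 m.
ω = v/|dx/dθ| = 10.8/0.067438 = 160.15 rad/s.
N = 60ω/(2π) = 1529.3 rpm.

1530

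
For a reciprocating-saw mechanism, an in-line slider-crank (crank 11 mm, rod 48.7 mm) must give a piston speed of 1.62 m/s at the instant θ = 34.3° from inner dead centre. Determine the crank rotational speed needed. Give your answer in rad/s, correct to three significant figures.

For an in-line slider-crank, |v_piston| = rω|sinθ|·[1 + r cosθ/√(L² − r² sin²θ)].
With r = 0.011 m, L = 0.0487 m, θ = 34.3°: the bracketed kinematic factor |dx/dθ| = 0.0073649 m.
ω = v/|dx/dθ| = 1.62/0.0073649 = 219.96 rad/s.

220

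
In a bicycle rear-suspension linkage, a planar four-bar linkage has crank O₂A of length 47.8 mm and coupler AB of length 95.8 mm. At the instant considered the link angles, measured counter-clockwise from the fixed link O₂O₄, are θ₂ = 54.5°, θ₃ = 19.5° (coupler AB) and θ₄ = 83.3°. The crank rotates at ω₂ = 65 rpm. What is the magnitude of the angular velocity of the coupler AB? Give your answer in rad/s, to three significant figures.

1.82

ω₂ = 6.807 rad/s (from 65 rpm).
Differentiating the loop-closure r₂e^{iθ₂}+r₃e^{iθ₃}=r₁+r₄e^{iθ₄} gives r₂ω₂e^{iθ₂}+r₃ω₃e^{iθ₃}=r₄ω₄e^{iθ₄}.
Eliminating the other unknown: ω₃ = r₂ω₂ sin(θ₄−θ₂) / [r₃ sin(θ₃−θ₄)].
Numerator sine = +0.48175; denominator sine = -0.89726.
Result = 0.0478·6.807·(+0.48175) / (0.0958·(-0.89726)) = -1.8235 rad/s; magnitude 1.8235 rad/s.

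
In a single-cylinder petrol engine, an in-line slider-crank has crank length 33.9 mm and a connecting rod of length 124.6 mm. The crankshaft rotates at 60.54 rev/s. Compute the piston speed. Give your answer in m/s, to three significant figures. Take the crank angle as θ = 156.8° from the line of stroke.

3.80

ω = 2π·60.5 = 380.4 rad/s
For an in-line slider-crank, x = r cosθ + √(L² − r² sin²θ), so v = −rω sinθ·[1 + r cosθ/√(L² − r² sin²θ)].
With r = 0.0339 m, L = 0.1246 m, θ = 156.8°: √(L² − r² sin²θ) = 0.12388 m.
v = −0.0339·380.4·0.39394·[1 + 0.0339·-0.91914/0.12388] = -3.8022 m/s.
|v| = 3.8022 m/s.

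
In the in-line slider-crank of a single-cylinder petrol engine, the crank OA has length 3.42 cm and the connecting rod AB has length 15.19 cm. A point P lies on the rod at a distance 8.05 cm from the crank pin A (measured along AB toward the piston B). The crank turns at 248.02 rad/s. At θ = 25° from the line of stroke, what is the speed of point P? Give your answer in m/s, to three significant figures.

5.37

ω = 248 rad/s.  Crank-pin speed |V_A| = rω = 8.4823 m/s, perpendicular to OA.
Rod angle: sinφ = −(r/L) sinθ ⇒ φ = -5.460°; ω_rod = −rω cosθ/√(L²−r²sin²θ) = -50.84 rad/s.
V_P = V_A + ω_rod × AP, with AP = 0.0805 m along the rod.
Components: V_Px = −rω sinθ − a·ω_rod·sinφ = -3.9742 m/s;  V_Py = rω cosθ + a·ω_rod·cosφ = +3.6135 m/s.
|V_P| = √(V_Px² + V_Py²) = 5.3714 m/s.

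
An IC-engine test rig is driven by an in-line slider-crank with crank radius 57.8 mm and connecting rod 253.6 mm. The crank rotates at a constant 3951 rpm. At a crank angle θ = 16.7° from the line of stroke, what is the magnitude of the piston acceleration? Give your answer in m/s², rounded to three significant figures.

ω = 2π·3951/60 = 413.7 rad/s
x(θ) = r cosθ + √(L² − r² sin²θ); with ω constant, a = ω²·d²x/dθ².
d²x/dθ² = −r cosθ − r²(cos2θ)/√u − r⁴ sin²2θ/(4u^{3/2}),  u = L² − r² sin²θ = 0.0640371 m².
Substituting r = 0.0578 m, L = 0.2536 m, θ = 16.7°: d²x/dθ² = -0.066436 m.
a = ω²·d²x/dθ² = (413.7)²·(-0.066436) = -11373 m/s²;  |a| = 11373 m/s².

11400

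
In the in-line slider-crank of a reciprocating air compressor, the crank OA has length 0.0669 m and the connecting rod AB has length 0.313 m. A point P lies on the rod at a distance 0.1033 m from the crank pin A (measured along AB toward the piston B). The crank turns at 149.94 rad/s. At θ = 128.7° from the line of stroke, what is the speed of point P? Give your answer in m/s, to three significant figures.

ω = 149.9 rad/s.  Crank-pin speed |V_A| = rω = 10.031 m/s, perpendicular to OA.
Rod angle: sinφ = −(r/L) sinθ ⇒ φ = -9.602°; ω_rod = −rω cosθ/√(L²−r²sin²θ) = +20.322 rad/s.
V_P = V_A + ω_rod × AP, with AP = 0.1033 m along the rod.
Components: V_Px = −rω sinθ − a·ω_rod·sinφ = -7.4783 m/s;  V_Py = rω cosθ + a·ω_rod·cosφ = -4.2019 m/s.
|V_P| = √(V_Px² + V_Py²) = 8.5779 m/s.

8.58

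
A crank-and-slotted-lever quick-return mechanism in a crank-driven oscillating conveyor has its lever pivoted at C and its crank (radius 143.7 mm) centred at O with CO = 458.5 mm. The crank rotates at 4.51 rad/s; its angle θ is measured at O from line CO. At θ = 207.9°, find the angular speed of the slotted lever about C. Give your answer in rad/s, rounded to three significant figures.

ω = 4.51 rad/s
Crank pin A relative to C: A = (d + r cosθ, r sinθ); lever angle φ = atan2(r sinθ, d + r cosθ).
Differentiating tanφ: φ̇ = rω(d cosθ + r)/(d² + r² + 2dr cosθ).
d² + r² + 2dr cosθ = |CA|² = 0.114416 m²;  d cosθ + r = -0.26151 m.
|ω_lever| = |0.1437·4.51·-0.26151| / 0.114416 = 1.4813 rad/s.

1.48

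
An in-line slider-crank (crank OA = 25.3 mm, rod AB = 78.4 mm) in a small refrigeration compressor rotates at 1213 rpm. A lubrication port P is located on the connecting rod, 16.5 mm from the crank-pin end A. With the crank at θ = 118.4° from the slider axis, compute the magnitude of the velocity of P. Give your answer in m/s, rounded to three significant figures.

ω = 127 rad/s.  Crank-pin speed |V_A| = rω = 3.2137 m/s, perpendicular to OA.
Rod angle: sinφ = −(r/L) sinθ ⇒ φ = -16.491°; ω_rod = −rω cosθ/√(L²−r²sin²θ) = +20.333 rad/s.
V_P = V_A + ω_rod × AP, with AP = 0.0165 m along the rod.
Components: V_Px = −rω sinθ − a·ω_rod·sinφ = -2.7317 m/s;  V_Py = rω cosθ + a·ω_rod·cosφ = -1.2068 m/s.
|V_P| = √(V_Px² + V_Py²) = 2.9864 m/s.

2.99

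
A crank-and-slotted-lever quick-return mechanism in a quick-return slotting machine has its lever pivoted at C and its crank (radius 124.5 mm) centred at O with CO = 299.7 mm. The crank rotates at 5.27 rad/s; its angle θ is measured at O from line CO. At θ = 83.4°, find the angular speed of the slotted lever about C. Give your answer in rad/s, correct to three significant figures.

ω = 5.27 rad/s
Crank pin A relative to C: A = (d + r cosθ, r sinθ); lever angle φ = atan2(r sinθ, d + r cosθ).
Differentiating tanφ: φ̇ = rω(d cosθ + r)/(d² + r² + 2dr cosθ).
d² + r² + 2dr cosθ = |CA|² = 0.113898 m²;  d cosθ + r = +0.15895 m.
|ω_lever| = |0.1245·5.27·+0.15895| / 0.113898 = 0.91562 rad/s.

0.916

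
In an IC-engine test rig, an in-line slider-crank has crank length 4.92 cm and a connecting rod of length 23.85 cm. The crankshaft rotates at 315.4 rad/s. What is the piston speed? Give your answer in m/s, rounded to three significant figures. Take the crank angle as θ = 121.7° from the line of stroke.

11.7

ω = 315.4 rad/s
For an in-line slider-crank, x = r cosθ + √(L² − r² sin²θ), so v = −rω sinθ·[1 + r cosθ/√(L² − r² sin²θ)].
With r = 0.0492 m, L = 0.2385 m, θ = 121.7°: √(L² − r² sin²θ) = 0.2348 m.
v = −0.0492·315.4·0.85081·[1 + 0.0492·-0.52547/0.2348] = -11.749 m/s.
|v| = 11.749 m/s.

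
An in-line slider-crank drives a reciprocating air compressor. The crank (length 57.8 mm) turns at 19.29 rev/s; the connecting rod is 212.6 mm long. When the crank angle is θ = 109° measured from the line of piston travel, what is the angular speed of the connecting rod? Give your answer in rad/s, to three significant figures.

11.1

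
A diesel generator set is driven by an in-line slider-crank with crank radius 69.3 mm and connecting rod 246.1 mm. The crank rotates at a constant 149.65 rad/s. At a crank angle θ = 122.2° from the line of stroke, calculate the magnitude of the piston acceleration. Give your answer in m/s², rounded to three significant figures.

1010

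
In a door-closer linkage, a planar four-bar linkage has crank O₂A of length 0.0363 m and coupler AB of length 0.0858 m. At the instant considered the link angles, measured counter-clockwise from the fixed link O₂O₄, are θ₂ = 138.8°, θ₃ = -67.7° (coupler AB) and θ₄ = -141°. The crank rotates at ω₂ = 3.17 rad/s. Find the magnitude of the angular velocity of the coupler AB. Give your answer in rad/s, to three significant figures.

1.38

ω₂ = 3.17 rad/s
Differentiating the loop-closure r₂e^{iθ₂}+r₃e^{iθ₃}=r₁+r₄e^{iθ₄} gives r₂ω₂e^{iθ₂}+r₃ω₃e^{iθ₃}=r₄ω₄e^{iθ₄}.
Eliminating the other unknown: ω₃ = r₂ω₂ sin(θ₄−θ₂) / [r₃ sin(θ₃−θ₄)].
Numerator sine = +0.98541; denominator sine = +0.95782.
Result = 0.0363·3.17·(+0.98541) / (0.0858·(+0.95782)) = +1.3798 rad/s; magnitude 1.3798 rad/s.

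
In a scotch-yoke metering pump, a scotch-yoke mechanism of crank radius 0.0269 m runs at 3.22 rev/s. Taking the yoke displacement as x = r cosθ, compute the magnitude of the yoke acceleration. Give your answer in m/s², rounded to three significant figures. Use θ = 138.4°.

8.23

ω = 20.23 rad/s (from 3.22 rev/s).
x = r cosθ ⇒ ẍ = −rω² cosθ (ω constant).
|a| = rω²|cosθ| = 0.0269·(20.23)²·|cos 138.4°| = 8.2339 m/s².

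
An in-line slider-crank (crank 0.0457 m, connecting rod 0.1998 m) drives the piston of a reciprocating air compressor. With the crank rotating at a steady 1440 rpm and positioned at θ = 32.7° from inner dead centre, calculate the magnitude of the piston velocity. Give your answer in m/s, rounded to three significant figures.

4.45

ω = 2π·1440/60 = 150.8 rad/s
For an in-line slider-crank, x = r cosθ + √(L² − r² sin²θ), so v = −rω sinθ·[1 + r cosθ/√(L² − r² sin²θ)].
With r = 0.0457 m, L = 0.1998 m, θ = 32.7°: √(L² − r² sin²θ) = 0.19827 m.
v = −0.0457·150.8·0.54024·[1 + 0.0457·0.84151/0.19827] = -4.4451 m/s.
|v| = 4.4451 m/s.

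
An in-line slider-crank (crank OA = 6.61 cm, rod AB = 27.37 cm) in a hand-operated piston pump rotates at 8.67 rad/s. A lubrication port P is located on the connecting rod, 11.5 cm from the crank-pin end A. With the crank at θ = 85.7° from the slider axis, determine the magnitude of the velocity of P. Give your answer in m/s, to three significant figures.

ω = 8.67 rad/s.  Crank-pin speed |V_A| = rω = 0.57309 m/s, perpendicular to OA.
Rod angle: sinφ = −(r/L) sinθ ⇒ φ = -13.935°; ω_rod = −rω cosθ/√(L²−r²sin²θ) = -0.16175 rad/s.
V_P = V_A + ω_rod × AP, with AP = 0.115 m along the rod.
Components: V_Px = −rω sinθ − a·ω_rod·sinφ = -0.57595 m/s;  V_Py = rω cosθ + a·ω_rod·cosφ = +0.024915 m/s.
|V_P| = √(V_Px² + V_Py²) = 0.57649 m/s.

0.576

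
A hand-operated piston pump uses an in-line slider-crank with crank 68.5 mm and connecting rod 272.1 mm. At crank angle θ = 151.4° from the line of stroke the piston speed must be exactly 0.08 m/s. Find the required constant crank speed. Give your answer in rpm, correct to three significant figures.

30.0

For an in-line slider-crank, |v_piston| = rω|sinθ|·[1 + r cosθ/√(L² − r² sin²θ)].
With r = 0.0685 m, L = 0.2721 m, θ = 151.4°: the bracketed kinematic factor |dx/dθ| = 0.02549 m.
ω = v/|dx/dθ| = 0.08/0.02549 = 3.1385 rad/s.
N = 60ω/(2π) = 29.971 rpm.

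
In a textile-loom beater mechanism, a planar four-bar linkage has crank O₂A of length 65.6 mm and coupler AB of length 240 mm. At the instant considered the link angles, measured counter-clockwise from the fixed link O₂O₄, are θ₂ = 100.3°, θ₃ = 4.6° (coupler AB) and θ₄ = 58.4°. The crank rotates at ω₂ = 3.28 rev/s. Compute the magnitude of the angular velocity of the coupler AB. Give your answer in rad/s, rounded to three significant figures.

ω₂ = 20.61 rad/s (from 3.28 rev/s).
Differentiating the loop-closure r₂e^{iθ₂}+r₃e^{iθ₃}=r₁+r₄e^{iθ₄} gives r₂ω₂e^{iθ₂}+r₃ω₃e^{iθ₃}=r₄ω₄e^{iθ₄}.
Eliminating the other unknown: ω₃ = r₂ω₂ sin(θ₄−θ₂) / [r₃ sin(θ₃−θ₄)].
Numerator sine = -0.66783; denominator sine = -0.80696.
Result = 0.0656·20.61·(-0.66783) / (0.24·(-0.80696)) = +4.6619 rad/s; magnitude 4.6619 rad/s.

4.66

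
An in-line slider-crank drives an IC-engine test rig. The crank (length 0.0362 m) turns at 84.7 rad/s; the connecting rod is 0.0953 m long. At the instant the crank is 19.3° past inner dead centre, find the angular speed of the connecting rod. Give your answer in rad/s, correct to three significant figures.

ω = 84.7 rad/s
The rod makes angle φ with the slider axis where L sinφ = r sinθ; differentiating, L cosφ·φ̇ = r ω cosθ.
L cosφ = √(L² − r² sin²θ) = 0.094546 m.
|ω_rod| = r ω |cosθ| / √(L² − r² sin²θ) = 0.0362·84.7·0.94380/0.094546 = 30.608 rad/s.

30.6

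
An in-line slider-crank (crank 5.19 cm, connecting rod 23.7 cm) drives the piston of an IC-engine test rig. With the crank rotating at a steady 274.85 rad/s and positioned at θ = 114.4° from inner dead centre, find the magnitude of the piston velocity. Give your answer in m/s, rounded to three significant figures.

11.8

ω = 274.9 rad/s
For an in-line slider-crank, x = r cosθ + √(L² − r² sin²θ), so v = −rω sinθ·[1 + r cosθ/√(L² − r² sin²θ)].
With r = 0.0519 m, L = 0.237 m, θ = 114.4°: √(L² − r² sin²θ) = 0.23224 m.
v = −0.0519·274.9·0.91068·[1 + 0.0519·-0.41310/0.23224] = -11.791 m/s.
|v| = 11.791 m/s.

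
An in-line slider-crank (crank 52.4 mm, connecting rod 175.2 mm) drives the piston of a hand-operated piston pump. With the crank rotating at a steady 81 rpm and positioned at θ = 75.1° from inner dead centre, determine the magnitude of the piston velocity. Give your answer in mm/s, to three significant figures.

464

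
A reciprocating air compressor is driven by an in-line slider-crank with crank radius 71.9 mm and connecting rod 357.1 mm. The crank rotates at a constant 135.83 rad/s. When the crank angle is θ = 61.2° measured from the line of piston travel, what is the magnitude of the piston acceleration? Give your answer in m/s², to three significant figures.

496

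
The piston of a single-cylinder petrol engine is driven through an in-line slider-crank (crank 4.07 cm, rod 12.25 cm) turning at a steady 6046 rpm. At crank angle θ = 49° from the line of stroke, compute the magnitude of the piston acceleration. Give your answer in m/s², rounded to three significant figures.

10100

ω = 2π·6046/60 = 633.1 rad/s
x(θ) = r cosθ + √(L² − r² sin²θ); with ω constant, a = ω²·d²x/dθ².
d²x/dθ² = −r cosθ − r²(cos2θ)/√u − r⁴ sin²2θ/(4u^{3/2}),  u = L² − r² sin²θ = 0.0140627 m².
Substituting r = 0.0407 m, L = 0.1225 m, θ = 49°: d²x/dθ² = -0.025161 m.
a = ω²·d²x/dθ² = (633.1)²·(-0.025161) = -10086 m/s²;  |a| = 10086 m/s².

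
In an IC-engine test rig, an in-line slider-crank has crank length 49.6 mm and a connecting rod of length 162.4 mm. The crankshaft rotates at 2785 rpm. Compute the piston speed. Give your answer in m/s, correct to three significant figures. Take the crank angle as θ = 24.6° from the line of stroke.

ω = 2π·2785/60 = 291.6 rad/s
For an in-line slider-crank, x = r cosθ + √(L² − r² sin²θ), so v = −rω sinθ·[1 + r cosθ/√(L² − r² sin²θ)].
With r = 0.0496 m, L = 0.1624 m, θ = 24.6°: √(L² − r² sin²θ) = 0.16108 m.
v = −0.0496·291.6·0.41628·[1 + 0.0496·0.90924/0.16108] = -7.7076 m/s.
|v| = 7.7076 m/s.

7.71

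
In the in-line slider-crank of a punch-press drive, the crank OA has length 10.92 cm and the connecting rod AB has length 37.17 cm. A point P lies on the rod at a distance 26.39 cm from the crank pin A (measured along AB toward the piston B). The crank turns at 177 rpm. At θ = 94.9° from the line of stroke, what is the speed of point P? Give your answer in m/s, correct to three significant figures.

1.98

ω = 18.54 rad/s.  Crank-pin speed |V_A| = rω = 2.0241 m/s, perpendicular to OA.
Rod angle: sinφ = −(r/L) sinθ ⇒ φ = -17.020°; ω_rod = −rω cosθ/√(L²−r²sin²θ) = +0.48644 rad/s.
V_P = V_A + ω_rod × AP, with AP = 0.2639 m along the rod.
Components: V_Px = −rω sinθ − a·ω_rod·sinφ = -1.9791 m/s;  V_Py = rω cosθ + a·ω_rod·cosφ = -0.050141 m/s.
|V_P| = √(V_Px² + V_Py²) = 1.9797 m/s.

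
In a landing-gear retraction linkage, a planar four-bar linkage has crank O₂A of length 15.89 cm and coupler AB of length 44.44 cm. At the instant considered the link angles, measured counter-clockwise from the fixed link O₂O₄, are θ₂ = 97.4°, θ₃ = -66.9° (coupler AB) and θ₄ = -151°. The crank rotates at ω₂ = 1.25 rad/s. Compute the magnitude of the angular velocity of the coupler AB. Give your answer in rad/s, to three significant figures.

0.418

ω₂ = 1.25 rad/s
Differentiating the loop-closure r₂e^{iθ₂}+r₃e^{iθ₃}=r₁+r₄e^{iθ₄} gives r₂ω₂e^{iθ₂}+r₃ω₃e^{iθ₃}=r₄ω₄e^{iθ₄}.
Eliminating the other unknown: ω₃ = r₂ω₂ sin(θ₄−θ₂) / [r₃ sin(θ₃−θ₄)].
Numerator sine = +0.92978; denominator sine = +0.99470.
Result = 0.1589·1.25·(+0.92978) / (0.4444·(+0.99470)) = +0.41778 rad/s; magnitude 0.41778 rad/s.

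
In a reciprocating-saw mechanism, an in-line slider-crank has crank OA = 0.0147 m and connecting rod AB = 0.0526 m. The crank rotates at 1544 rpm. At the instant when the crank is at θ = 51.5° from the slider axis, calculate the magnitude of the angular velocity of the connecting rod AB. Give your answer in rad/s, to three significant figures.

28.8

ω = 161.7 rad/s (converted from 1544 rpm).
The rod makes angle φ with the slider axis where L sinφ = r sinθ; differentiating, L cosφ·φ̇ = r ω cosθ.
L cosφ = √(L² − r² sin²θ) = 0.051327 m.
|ω_rod| = r ω |cosθ| / √(L² − r² sin²θ) = 0.0147·161.7·0.62251/0.051327 = 28.827 rad/s.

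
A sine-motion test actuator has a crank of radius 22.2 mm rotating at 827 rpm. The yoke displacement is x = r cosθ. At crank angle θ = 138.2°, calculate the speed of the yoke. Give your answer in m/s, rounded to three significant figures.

ω = 86.6 rad/s (from 827 rpm).
x = r cosθ ⇒ ẋ = −rω sinθ.
|v| = rω|sinθ| = 0.0222·86.6·|sin 138.2°| = 1.2815 m/s.

1.28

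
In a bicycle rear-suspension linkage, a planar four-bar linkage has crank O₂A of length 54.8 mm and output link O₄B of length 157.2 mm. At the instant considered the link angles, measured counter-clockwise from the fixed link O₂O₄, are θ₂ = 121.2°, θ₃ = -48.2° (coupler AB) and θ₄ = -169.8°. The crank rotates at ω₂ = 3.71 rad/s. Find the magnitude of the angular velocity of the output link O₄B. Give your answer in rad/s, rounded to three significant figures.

ω₂ = 3.71 rad/s
Differentiating the loop-closure r₂e^{iθ₂}+r₃e^{iθ₃}=r₁+r₄e^{iθ₄} gives r₂ω₂e^{iθ₂}+r₃ω₃e^{iθ₃}=r₄ω₄e^{iθ₄}.
Eliminating the other unknown: ω₄ = r₂ω₂ sin(θ₂−θ₃) / [r₄ sin(θ₄−θ₃)].
Numerator sine = +0.18395; denominator sine = -0.85173.
Result = 0.0548·3.71·(+0.18395) / (0.1572·(-0.85173)) = -0.27932 rad/s; magnitude 0.27932 rad/s.

0.279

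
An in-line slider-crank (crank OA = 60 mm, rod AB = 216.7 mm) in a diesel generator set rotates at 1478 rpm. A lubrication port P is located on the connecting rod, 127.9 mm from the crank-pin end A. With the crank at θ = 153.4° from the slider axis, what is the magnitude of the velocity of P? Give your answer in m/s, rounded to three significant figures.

4.91

ω = 154.8 rad/s.  Crank-pin speed |V_A| = rω = 9.2865 m/s, perpendicular to OA.
Rod angle: sinφ = −(r/L) sinθ ⇒ φ = -7.122°; ω_rod = −rω cosθ/√(L²−r²sin²θ) = +38.616 rad/s.
V_P = V_A + ω_rod × AP, with AP = 0.1279 m along the rod.
Components: V_Px = −rω sinθ − a·ω_rod·sinφ = -3.5458 m/s;  V_Py = rω cosθ + a·ω_rod·cosφ = -3.4027 m/s.
|V_P| = √(V_Px² + V_Py²) = 4.9144 m/s.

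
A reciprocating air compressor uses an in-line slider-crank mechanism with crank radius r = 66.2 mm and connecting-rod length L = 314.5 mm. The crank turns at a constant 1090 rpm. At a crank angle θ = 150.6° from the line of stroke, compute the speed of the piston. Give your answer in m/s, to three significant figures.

ω = 2π·1090/60 = 114.1 rad/s
For an in-line slider-crank, x = r cosθ + √(L² − r² sin²θ), so v = −rω sinθ·[1 + r cosθ/√(L² − r² sin²θ)].
With r = 0.0662 m, L = 0.3145 m, θ = 150.6°: √(L² − r² sin²θ) = 0.31282 m.
v = −0.0662·114.1·0.49090·[1 + 0.0662·-0.87121/0.31282] = -3.0255 m/s.
|v| = 3.0255 m/s.

3.03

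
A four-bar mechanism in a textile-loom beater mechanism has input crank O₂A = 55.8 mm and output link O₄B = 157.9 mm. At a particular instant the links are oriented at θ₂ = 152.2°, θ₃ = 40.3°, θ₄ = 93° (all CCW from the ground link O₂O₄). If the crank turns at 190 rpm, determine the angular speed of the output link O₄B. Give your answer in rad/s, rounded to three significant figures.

8.20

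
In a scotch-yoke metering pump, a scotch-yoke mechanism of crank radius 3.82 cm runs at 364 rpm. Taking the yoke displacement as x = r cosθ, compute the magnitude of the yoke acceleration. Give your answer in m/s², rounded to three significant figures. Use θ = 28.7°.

ω = 38.12 rad/s (from 364 rpm).
x = r cosθ ⇒ ẍ = −rω² cosθ (ω constant).
|a| = rω²|cosθ| = 0.0382·(38.12)²·|cos 28.7°| = 48.685 m/s².

48.7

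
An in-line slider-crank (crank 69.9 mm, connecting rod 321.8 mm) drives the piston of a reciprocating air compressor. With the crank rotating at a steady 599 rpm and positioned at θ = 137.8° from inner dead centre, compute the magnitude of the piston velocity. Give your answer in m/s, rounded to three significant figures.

2.47

ω = 2π·599/60 = 62.73 rad/s
For an in-line slider-crank, x = r cosθ + √(L² − r² sin²θ), so v = −rω sinθ·[1 + r cosθ/√(L² − r² sin²θ)].
With r = 0.0699 m, L = 0.3218 m, θ = 137.8°: √(L² − r² sin²θ) = 0.31836 m.
v = −0.0699·62.73·0.67172·[1 + 0.0699·-0.74080/0.31836] = -2.4662 m/s.
|v| = 2.4662 m/s.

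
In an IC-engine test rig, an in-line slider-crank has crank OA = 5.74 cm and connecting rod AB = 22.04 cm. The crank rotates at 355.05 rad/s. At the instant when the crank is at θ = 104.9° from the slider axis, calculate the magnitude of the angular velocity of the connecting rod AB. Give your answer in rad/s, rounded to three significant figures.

24.6

ω = 355.1 rad/s
The rod makes angle φ with the slider axis where L sinφ = r sinθ; differentiating, L cosφ·φ̇ = r ω cosθ.
L cosφ = √(L² − r² sin²θ) = 0.21331 m.
|ω_rod| = r ω |cosθ| / √(L² − r² sin²θ) = 0.0574·355.1·0.25713/0.21331 = 24.567 rad/s.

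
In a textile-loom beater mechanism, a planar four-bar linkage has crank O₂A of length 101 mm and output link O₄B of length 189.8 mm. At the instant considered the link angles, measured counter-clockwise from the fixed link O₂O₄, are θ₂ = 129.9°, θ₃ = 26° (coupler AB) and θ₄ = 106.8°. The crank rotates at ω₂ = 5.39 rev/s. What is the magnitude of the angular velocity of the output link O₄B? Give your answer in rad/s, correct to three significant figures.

17.7

ω₂ = 33.87 rad/s (from 5.39 rev/s).
Differentiating the loop-closure r₂e^{iθ₂}+r₃e^{iθ₃}=r₁+r₄e^{iθ₄} gives r₂ω₂e^{iθ₂}+r₃ω₃e^{iθ₃}=r₄ω₄e^{iθ₄}.
Eliminating the other unknown: ω₄ = r₂ω₂ sin(θ₂−θ₃) / [r₄ sin(θ₄−θ₃)].
Numerator sine = +0.97072; denominator sine = +0.98714.
Result = 0.101·33.87·(+0.97072) / (0.1898·(+0.98714)) = +17.722 rad/s; magnitude 17.722 rad/s.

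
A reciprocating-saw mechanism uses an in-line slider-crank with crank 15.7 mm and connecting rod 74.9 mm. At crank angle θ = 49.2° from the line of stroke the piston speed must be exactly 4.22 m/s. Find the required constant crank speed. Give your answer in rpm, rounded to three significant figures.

For an in-line slider-crank, |v_piston| = rω|sinθ|·[1 + r cosθ/√(L² − r² sin²θ)].
With r = 0.0157 m, L = 0.0749 m, θ = 49.2°: the bracketed kinematic factor |dx/dθ| = 0.013534 m.
ω = v/|dx/dθ| = 4.22/0.013534 = 311.82 rad/s.
N = 60ω/(2π) = 2977.6 rpm.

2980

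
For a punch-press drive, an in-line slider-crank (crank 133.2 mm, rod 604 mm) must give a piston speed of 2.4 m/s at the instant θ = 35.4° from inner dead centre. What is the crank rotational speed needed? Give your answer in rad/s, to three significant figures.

26.3

For an in-line slider-crank, |v_piston| = rω|sinθ|·[1 + r cosθ/√(L² − r² sin²θ)].
With r = 0.1332 m, L = 0.604 m, θ = 35.4°: the bracketed kinematic factor |dx/dθ| = 0.091145 m.
ω = v/|dx/dθ| = 2.4/0.091145 = 26.332 rad/s.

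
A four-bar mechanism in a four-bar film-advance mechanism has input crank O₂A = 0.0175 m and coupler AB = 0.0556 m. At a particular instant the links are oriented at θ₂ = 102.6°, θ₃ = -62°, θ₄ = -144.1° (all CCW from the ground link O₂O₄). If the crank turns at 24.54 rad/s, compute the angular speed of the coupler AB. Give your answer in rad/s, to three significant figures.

7.16

ω₂ = 24.54 rad/s
Differentiating the loop-closure r₂e^{iθ₂}+r₃e^{iθ₃}=r₁+r₄e^{iθ₄} gives r₂ω₂e^{iθ₂}+r₃ω₃e^{iθ₃}=r₄ω₄e^{iθ₄}.
Eliminating the other unknown: ω₃ = r₂ω₂ sin(θ₄−θ₂) / [r₃ sin(θ₃−θ₄)].
Numerator sine = +0.91845; denominator sine = +0.99051.
Result = 0.0175·24.54·(+0.91845) / (0.0556·(+0.99051)) = +7.162 rad/s; magnitude 7.162 rad/s.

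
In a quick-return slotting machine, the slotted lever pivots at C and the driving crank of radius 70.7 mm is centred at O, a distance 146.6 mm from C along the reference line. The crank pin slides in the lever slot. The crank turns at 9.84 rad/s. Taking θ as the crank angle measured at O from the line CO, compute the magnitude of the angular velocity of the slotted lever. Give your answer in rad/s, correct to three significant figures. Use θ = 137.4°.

2.30

ω = 9.84 rad/s
Crank pin A relative to C: A = (d + r cosθ, r sinθ); lever angle φ = atan2(r sinθ, d + r cosθ).
Differentiating tanφ: φ̇ = rω(d cosθ + r)/(d² + r² + 2dr cosθ).
d² + r² + 2dr cosθ = |CA|² = 0.0112313 m²;  d cosθ + r = -0.037212 m.
|ω_lever| = |0.0707·9.84·-0.037212| / 0.0112313 = 2.305 rad/s.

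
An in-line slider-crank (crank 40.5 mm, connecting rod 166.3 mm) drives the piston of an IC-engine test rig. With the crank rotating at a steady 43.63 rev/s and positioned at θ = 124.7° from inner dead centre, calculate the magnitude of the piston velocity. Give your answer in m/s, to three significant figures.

ω = 2π·43.6 = 274.1 rad/s
For an in-line slider-crank, x = r cosθ + √(L² − r² sin²θ), so v = −rω sinθ·[1 + r cosθ/√(L² − r² sin²θ)].
With r = 0.0405 m, L = 0.1663 m, θ = 124.7°: √(L² − r² sin²θ) = 0.16293 m.
v = −0.0405·274.1·0.82214·[1 + 0.0405·-0.56928/0.16293] = -7.8362 m/s.
|v| = 7.8362 m/s.

7.84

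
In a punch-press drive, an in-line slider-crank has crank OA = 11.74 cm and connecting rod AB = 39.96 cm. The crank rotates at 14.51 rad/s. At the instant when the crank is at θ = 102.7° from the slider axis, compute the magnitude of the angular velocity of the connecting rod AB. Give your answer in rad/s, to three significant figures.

0.978

ω = 14.51 rad/s
The rod makes angle φ with the slider axis where L sinφ = r sinθ; differentiating, L cosφ·φ̇ = r ω cosθ.
L cosφ = √(L² − r² sin²θ) = 0.38284 m.
|ω_rod| = r ω |cosθ| / √(L² − r² sin²θ) = 0.1174·14.51·0.21985/0.38284 = 0.97823 rad/s.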